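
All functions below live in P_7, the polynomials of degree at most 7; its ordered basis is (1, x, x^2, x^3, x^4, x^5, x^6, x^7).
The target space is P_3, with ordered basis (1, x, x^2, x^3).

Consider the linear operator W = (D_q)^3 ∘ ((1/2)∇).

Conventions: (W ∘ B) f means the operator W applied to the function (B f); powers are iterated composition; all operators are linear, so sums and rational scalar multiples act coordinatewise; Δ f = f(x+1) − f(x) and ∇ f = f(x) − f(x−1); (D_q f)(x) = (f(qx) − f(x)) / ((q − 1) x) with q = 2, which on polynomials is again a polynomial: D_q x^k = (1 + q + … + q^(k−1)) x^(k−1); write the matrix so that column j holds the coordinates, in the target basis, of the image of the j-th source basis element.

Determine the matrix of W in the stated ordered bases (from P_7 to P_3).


image of 1: 0
image of x: 0
image of x^2: 0
image of x^3: 0
image of x^4: 42
image of x^5: (1575/2)x - 105
image of x^6: 9765x^2 - (4725/2)x + 210
image of x^7: (205065/2)x^3 - (68355/2)x^2 + (11025/2)x - 735/2
each image's coordinates form column j of the matrix

the matrix is [[0, 0, 0, 0, 42, -105, 210, -735/2]; [0, 0, 0, 0, 0, 1575/2, -4725/2, 11025/2]; [0, 0, 0, 0, 0, 0, 9765, -68355/2]; [0, 0, 0, 0, 0, 0, 0, 205065/2]] (rows listed top to bottom)


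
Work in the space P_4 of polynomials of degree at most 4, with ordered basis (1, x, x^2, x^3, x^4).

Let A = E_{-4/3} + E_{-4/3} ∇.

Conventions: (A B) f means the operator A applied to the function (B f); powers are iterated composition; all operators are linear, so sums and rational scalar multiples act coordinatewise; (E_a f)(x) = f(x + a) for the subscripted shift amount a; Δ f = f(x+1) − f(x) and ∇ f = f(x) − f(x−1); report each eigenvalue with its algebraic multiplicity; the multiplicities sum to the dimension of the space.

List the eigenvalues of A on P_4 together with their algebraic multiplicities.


image of 1: 1
image of x: x - 1/3
image of x^2: x^2 - (2/3)x - 17/9
image of x^3: x^3 - x^2 - (17/3)x + 215/27
image of x^4: x^4 - (4/3)x^3 - (34/3)x^2 + (860/27)x - 1889/81
the matrix is upper triangular; its diagonal is (1, 1, 1, 1, 1)
for a triangular matrix the eigenvalues are the diagonal entries, with algebraic multiplicity their repetition count

λ = 1 (multiplicity 5)


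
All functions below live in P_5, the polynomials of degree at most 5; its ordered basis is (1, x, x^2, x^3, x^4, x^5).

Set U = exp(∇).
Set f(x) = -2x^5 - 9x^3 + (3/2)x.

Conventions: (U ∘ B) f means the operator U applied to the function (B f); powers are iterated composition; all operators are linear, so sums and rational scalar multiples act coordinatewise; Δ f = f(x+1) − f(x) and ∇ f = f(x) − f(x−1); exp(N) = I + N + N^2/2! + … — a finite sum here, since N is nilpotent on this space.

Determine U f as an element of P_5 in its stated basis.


order-1 term: -10x^4 + 20x^3 - 47x^2 + 37x - 19/2
order-2 term: -20x^3 + 60x^2 - 97x + 57
order-3 term: -20x^2 + 60x - 59
order-4 term: -10x + 20
order-5 term: -2
the series for exp(∇) f terminates at order 5
exp(∇) f = -2x^5 - 10x^4 - 9x^3 - 7x^2 - (17/2)x + 13/2

g(x) = -2x^5 - 10x^4 - 9x^3 - 7x^2 - (17/2)x + 13/2


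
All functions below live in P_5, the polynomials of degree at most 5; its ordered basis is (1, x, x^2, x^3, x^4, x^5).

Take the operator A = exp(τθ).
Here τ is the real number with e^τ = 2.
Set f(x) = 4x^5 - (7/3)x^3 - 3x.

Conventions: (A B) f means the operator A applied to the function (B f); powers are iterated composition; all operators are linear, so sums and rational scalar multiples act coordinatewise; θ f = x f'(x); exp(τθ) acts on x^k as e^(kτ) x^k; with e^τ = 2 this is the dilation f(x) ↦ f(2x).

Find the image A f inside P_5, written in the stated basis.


g(x) = 128x^5 - (56/3)x^3 - 6x

exp(τθ) x^k = e^(kτ) x^k; with e^τ = 2 this sends x^k to 2^k x^k
x ↦ 2 x
x^3 ↦ 8 x^3
x^5 ↦ 32 x^5
applying this coordinatewise to f: exp(τθ) f = 128x^5 - (56/3)x^3 - 6x


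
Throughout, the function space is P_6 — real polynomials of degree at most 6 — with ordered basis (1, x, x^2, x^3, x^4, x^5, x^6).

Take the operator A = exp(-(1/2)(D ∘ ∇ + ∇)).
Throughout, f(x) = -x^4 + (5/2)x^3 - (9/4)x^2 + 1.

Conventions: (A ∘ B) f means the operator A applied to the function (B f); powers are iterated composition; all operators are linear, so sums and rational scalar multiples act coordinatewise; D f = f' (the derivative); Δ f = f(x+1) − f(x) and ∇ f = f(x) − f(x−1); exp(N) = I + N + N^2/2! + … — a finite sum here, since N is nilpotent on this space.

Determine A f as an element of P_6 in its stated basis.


order-1 term: 2x^3 - (3/4)x^2 - (11/2)x + 41/8
order-2 term: -(3/2)x^2 - (9/8)x + 41/16
order-3 term: (1/2)x + 7/16
order-4 term: -1/16
the series for exp(-(1/2)(D ∘ ∇ + ∇)) f terminates at order 4
exp(-(1/2)(D ∘ ∇ + ∇)) f = -x^4 + (9/2)x^3 - (9/2)x^2 - (49/8)x + 145/16

g(x) = -x^4 + (9/2)x^3 - (9/2)x^2 - (49/8)x + 145/16


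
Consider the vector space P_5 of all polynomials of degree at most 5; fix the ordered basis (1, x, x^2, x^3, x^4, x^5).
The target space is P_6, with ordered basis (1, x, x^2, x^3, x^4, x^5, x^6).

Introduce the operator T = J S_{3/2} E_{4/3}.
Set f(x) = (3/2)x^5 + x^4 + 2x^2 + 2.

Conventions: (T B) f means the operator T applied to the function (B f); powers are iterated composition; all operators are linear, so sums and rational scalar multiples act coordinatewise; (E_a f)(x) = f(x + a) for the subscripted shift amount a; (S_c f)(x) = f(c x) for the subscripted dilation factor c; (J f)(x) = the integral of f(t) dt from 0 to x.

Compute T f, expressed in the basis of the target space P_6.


E_{4/3} f = (3/2)x^5 + 11x^4 + 32x^3 + (434/9)x^2 + (1040/27)x + 406/27
S_{3/2} E_{4/3} f = (729/64)x^5 + (891/16)x^4 + 108x^3 + (217/2)x^2 + (520/9)x + 406/27
J S_{3/2} E_{4/3} f = (243/128)x^6 + (891/80)x^5 + 27x^4 + (217/6)x^3 + (260/9)x^2 + (406/27)x

g(x) = (243/128)x^6 + (891/80)x^5 + 27x^4 + (217/6)x^3 + (260/9)x^2 + (406/27)x


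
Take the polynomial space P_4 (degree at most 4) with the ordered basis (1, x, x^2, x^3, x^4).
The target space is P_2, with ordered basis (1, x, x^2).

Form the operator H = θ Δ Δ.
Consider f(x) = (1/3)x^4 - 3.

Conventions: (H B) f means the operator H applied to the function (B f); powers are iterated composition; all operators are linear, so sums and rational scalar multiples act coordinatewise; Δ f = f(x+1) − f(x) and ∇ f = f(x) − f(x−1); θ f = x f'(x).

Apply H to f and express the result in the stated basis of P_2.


the image equals g(x) = 8x^2 + 8x

Δ f = (4/3)x^3 + 2x^2 + (4/3)x + 1/3
Δ Δ f = 4x^2 + 8x + 14/3
θ Δ Δ f = 8x^2 + 8x


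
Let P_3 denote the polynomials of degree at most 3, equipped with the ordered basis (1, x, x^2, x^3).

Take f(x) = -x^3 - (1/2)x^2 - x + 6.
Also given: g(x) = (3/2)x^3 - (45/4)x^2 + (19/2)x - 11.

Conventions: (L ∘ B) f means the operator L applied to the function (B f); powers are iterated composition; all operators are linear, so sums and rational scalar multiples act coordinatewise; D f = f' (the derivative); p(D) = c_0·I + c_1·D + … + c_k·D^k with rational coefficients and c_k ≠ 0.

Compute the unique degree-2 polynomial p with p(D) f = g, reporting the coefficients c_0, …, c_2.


c_0 = -3/2, c_1 = 4, c_2 = -2

D^0 f = -x^3 - (1/2)x^2 - x + 6
D^1 f = -3x^2 - x - 1
D^2 f = -6x - 1
matching coefficients of g against c_0 f + c_1 Df + … from the top degree down determines the c_i
solution: c_0 = -3/2, c_1 = 4, c_2 = -2


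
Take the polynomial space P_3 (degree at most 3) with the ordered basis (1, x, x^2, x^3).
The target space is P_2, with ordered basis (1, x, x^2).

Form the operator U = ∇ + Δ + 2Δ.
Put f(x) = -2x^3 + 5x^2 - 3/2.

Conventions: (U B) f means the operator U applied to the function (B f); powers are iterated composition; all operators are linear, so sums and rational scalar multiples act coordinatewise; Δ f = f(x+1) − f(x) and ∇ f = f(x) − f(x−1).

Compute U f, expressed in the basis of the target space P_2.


the image equals g(x) = -24x^2 + 28x + 2

∇ f = -6x^2 + 16x - 7
Δ f = -6x^2 + 4x + 3
Δ f = -6x^2 + 4x + 3
(2Δ) f = -12x^2 + 8x + 6
(∇ + Δ + 2Δ) f = -24x^2 + 28x + 2


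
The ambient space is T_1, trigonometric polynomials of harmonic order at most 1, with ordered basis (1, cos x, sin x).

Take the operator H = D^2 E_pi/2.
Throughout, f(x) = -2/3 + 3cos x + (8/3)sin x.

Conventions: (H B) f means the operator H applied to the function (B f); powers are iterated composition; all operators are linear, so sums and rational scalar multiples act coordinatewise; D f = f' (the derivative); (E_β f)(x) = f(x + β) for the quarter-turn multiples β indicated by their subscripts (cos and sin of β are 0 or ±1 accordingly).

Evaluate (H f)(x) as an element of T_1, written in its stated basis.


E_pi/2 f = -2/3 + (8/3)cos x - 3sin x
D E_pi/2 f = -3cos x - (8/3)sin x
D D E_pi/2 f = -(8/3)cos x + 3sin x

the image equals g(x) = -(8/3)cos x + 3sin x


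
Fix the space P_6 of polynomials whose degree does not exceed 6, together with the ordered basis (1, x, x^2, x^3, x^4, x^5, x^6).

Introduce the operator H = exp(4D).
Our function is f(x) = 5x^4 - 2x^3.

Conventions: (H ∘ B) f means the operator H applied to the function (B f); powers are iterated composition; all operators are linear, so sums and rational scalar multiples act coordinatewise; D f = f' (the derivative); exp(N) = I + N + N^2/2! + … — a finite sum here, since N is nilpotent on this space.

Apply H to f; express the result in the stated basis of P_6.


order-1 term: 80x^3 - 24x^2
order-2 term: 480x^2 - 96x
order-3 term: 1280x - 128
order-4 term: 1280
the series for exp(4D) f terminates at order 4
exp(4D) f = 5x^4 + 78x^3 + 456x^2 + 1184x + 1152

g(x) = 5x^4 + 78x^3 + 456x^2 + 1184x + 1152


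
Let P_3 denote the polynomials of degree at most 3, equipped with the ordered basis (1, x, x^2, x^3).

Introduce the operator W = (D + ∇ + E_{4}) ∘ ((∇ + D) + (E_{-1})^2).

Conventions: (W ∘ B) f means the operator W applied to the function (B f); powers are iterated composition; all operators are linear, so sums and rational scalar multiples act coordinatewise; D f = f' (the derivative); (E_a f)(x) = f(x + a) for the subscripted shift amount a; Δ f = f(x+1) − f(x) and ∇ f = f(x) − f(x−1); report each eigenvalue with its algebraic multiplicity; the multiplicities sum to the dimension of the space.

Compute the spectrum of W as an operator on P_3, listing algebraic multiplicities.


image of 1: 1
image of x: x + 6
image of x^2: x^2 + 12x + 18
image of x^3: x^3 + 18x^2 + 54x + 112
the matrix is upper triangular; its diagonal is (1, 1, 1, 1)
for a triangular matrix the eigenvalues are the diagonal entries, with algebraic multiplicity their repetition count

λ = 1 (multiplicity 4)


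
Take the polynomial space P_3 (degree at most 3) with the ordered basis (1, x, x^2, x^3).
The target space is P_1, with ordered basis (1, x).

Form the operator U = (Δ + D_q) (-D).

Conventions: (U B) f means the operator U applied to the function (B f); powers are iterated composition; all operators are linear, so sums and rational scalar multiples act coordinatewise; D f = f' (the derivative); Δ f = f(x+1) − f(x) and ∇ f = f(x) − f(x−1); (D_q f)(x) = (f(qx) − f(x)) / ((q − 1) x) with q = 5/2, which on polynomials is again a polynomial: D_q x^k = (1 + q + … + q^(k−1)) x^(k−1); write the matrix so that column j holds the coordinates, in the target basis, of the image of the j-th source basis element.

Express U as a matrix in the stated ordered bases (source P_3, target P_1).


the matrix is [[0, 0, -4, -3]; [0, 0, 0, -33/2]] (rows listed top to bottom)

image of 1: 0
image of x: 0
image of x^2: -4
image of x^3: -(33/2)x - 3
each image's coordinates form column j of the matrix


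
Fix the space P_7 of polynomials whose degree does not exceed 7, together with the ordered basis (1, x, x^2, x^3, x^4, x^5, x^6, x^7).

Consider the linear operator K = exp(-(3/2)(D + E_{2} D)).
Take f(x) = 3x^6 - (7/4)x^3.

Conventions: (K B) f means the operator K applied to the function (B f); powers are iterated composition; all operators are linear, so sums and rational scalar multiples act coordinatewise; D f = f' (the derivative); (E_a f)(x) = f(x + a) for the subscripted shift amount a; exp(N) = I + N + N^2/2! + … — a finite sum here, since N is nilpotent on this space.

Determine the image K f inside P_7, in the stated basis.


the result is g(x) = 3x^6 - 54x^5 + 135x^4 + (2153/4)x^3 + (6003/4)x^2 - (13239/4)x - 23931/4

order-1 term: -54x^5 - 270x^4 - 1080x^3 - (8577/4)x^2 - (4257/2)x - 1665/2
order-2 term: 405x^4 + 3240x^3 + 14580x^2 + (129411/4)x + 58131/2
order-3 term: -1620x^3 - 14580x^2 - 58320x - 349731/4
order-4 term: 3645x^2 + 29160x + 72900
order-5 term: -4374x - 21870
order-6 term: 2187
the series for exp(-(3/2)(D + E_{2} D)) f terminates at order 6
exp(-(3/2)(D + E_{2} D)) f = 3x^6 - 54x^5 + 135x^4 + (2153/4)x^3 + (6003/4)x^2 - (13239/4)x - 23931/4


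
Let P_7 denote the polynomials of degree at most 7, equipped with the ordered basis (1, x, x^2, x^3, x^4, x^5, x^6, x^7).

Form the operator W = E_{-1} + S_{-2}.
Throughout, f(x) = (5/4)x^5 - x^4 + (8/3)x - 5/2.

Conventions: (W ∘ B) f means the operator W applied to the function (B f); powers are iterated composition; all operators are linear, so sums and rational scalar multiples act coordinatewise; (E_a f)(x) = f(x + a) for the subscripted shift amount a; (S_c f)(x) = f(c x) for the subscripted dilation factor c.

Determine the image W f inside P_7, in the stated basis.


E_{-1} f = (5/4)x^5 - (29/4)x^4 + (33/2)x^3 - (37/2)x^2 + (155/12)x - 89/12
S_{-2} f = -40x^5 - 16x^4 - (16/3)x - 5/2
(E_{-1} + S_{-2}) f = -(155/4)x^5 - (93/4)x^4 + (33/2)x^3 - (37/2)x^2 + (91/12)x - 119/12

the result is g(x) = -(155/4)x^5 - (93/4)x^4 + (33/2)x^3 - (37/2)x^2 + (91/12)x - 119/12


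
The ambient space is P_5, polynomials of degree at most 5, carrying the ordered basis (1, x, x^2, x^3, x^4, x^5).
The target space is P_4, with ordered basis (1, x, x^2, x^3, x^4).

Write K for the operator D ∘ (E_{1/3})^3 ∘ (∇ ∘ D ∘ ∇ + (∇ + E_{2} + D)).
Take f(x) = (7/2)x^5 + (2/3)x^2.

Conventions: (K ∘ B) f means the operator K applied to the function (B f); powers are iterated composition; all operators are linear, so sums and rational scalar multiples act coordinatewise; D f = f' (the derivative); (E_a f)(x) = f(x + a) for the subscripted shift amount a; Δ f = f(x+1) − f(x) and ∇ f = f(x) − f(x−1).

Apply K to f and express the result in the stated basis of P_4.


the image equals g(x) = (35/2)x^4 + 350x^3 + 1260x^2 + (7774/3)x + 4535/3

∇ f = (35/2)x^4 - 35x^3 + 35x^2 - (97/6)x + 17/6
D ∇ f = 70x^3 - 105x^2 + 70x - 97/6
∇ D ∇ f = 210x^2 - 420x + 245
∇ f = (35/2)x^4 - 35x^3 + 35x^2 - (97/6)x + 17/6
E_{2} f = (7/2)x^5 + 35x^4 + 140x^3 + (842/3)x^2 + (848/3)x + 344/3
D f = (35/2)x^4 + (4/3)x
(∇ + E_{2} + D) f = (7/2)x^5 + 70x^4 + 105x^3 + (947/3)x^2 + (1607/6)x + 235/2
(∇ ∘ D ∘ ∇ + (∇ + E_{2} + D)) f = (7/2)x^5 + 70x^4 + 105x^3 + (1577/3)x^2 - (913/6)x + 725/2
E_{1/3} (∇ ∘ D ∘ ∇ + (∇ + E_{2} + D)) f = (7/2)x^5 + (455/6)x^4 + (1820/9)x^3 + (18323/27)x^2 + (19753/81)x + 182227/486
E_{1/3} E_{1/3} (∇ ∘ D ∘ ∇ + (∇ + E_{2} + D)) f = (7/2)x^5 + (245/3)x^4 + (2765/9)x^3 + (25183/27)x^2 + (125573/162)x + 262481/486
E_{1/3} E_{1/3} E_{1/3} (∇ ∘ D ∘ ∇ + (∇ + E_{2} + D)) f = (7/2)x^5 + (175/2)x^4 + 420x^3 + (3887/3)x^2 + (4535/3)x + 1829/2
D (E_{1/3})^3 (∇ ∘ D ∘ ∇ + (∇ + E_{2} + D)) f = (35/2)x^4 + 350x^3 + 1260x^2 + (7774/3)x + 4535/3


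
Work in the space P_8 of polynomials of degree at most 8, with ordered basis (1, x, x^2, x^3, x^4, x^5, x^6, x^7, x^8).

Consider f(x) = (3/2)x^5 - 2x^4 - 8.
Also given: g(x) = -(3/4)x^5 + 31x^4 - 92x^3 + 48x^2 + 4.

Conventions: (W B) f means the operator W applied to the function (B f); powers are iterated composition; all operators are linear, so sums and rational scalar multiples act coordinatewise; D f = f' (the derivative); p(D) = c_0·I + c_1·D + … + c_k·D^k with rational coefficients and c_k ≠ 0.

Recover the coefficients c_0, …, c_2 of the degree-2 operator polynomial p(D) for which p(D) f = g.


D^0 f = (3/2)x^5 - 2x^4 - 8
D^1 f = (15/2)x^4 - 8x^3
D^2 f = 30x^3 - 24x^2
matching coefficients of g against c_0 f + c_1 Df + … from the top degree down determines the c_i
solution: c_0 = -1/2, c_1 = 4, c_2 = -2

c_0 = -1/2, c_1 = 4, c_2 = -2


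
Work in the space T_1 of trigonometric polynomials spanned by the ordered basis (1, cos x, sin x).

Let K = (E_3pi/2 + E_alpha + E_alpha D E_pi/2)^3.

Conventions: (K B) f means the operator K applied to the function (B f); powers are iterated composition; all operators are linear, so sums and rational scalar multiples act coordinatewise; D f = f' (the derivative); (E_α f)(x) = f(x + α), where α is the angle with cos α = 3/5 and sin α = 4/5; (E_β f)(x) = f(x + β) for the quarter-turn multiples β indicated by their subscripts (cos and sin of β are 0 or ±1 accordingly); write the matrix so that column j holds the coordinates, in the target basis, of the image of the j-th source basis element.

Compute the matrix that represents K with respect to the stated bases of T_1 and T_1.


image of 1: 8
image of cos x: -sin x
image of sin x: cos x
each image's coordinates form column j of the matrix

the matrix is [[8, 0, 0]; [0, 0, 1]; [0, -1, 0]] (rows listed top to bottom)


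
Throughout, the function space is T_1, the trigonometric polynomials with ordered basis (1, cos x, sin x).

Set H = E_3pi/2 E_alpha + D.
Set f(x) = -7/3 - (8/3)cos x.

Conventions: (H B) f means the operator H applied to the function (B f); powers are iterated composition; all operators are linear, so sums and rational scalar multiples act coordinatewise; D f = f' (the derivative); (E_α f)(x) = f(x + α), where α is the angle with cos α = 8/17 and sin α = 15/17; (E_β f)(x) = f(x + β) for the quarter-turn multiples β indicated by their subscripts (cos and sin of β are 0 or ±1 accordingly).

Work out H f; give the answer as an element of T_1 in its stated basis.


E_alpha f = -7/3 - (64/51)cos x + (40/17)sin x
E_3pi/2 E_alpha f = -7/3 - (40/17)cos x - (64/51)sin x
D f = (8/3)sin x
(E_3pi/2 E_alpha + D) f = -7/3 - (40/17)cos x + (24/17)sin x

g(x) = -7/3 - (40/17)cos x + (24/17)sin x


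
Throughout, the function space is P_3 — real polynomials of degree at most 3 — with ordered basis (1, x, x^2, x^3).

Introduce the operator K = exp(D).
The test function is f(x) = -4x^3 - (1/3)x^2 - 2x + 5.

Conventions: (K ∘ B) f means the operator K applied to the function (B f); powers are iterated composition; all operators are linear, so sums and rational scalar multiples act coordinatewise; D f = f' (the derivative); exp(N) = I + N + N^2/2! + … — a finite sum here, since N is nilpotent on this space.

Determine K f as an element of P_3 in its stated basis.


g(x) = -4x^3 - (37/3)x^2 - (44/3)x - 4/3

order-1 term: -12x^2 - (2/3)x - 2
order-2 term: -12x - 1/3
order-3 term: -4
the series for exp(D) f terminates at order 3
exp(D) f = -4x^3 - (37/3)x^2 - (44/3)x - 4/3


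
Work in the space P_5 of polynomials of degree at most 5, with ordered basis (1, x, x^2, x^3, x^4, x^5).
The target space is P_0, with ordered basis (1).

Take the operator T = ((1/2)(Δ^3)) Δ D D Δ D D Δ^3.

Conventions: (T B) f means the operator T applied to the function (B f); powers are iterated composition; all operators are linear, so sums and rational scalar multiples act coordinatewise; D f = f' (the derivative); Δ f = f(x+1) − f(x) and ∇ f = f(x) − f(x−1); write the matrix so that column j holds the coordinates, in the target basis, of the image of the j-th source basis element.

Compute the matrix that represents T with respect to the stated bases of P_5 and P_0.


the matrix is [[0, 0, 0, 0, 0, 0]] (rows listed top to bottom)

image of 1: 0
image of x: 0
image of x^2: 0
image of x^3: 0
image of x^4: 0
image of x^5: 0
each image's coordinates form column j of the matrix


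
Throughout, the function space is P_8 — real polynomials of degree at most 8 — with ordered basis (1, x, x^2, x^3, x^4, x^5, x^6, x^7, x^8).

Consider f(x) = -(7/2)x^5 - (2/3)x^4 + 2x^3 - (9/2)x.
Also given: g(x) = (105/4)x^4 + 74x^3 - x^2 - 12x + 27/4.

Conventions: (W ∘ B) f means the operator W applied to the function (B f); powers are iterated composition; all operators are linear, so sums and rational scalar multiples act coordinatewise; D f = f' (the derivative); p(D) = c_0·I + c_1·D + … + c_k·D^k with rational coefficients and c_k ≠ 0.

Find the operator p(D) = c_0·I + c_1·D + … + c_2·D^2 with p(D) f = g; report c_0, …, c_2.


D^0 f = -(7/2)x^5 - (2/3)x^4 + 2x^3 - (9/2)x
D^1 f = -(35/2)x^4 - (8/3)x^3 + 6x^2 - 9/2
D^2 f = -70x^3 - 8x^2 + 12x
matching coefficients of g against c_0 f + c_1 Df + … from the top degree down determines the c_i
solution: c_0 = 0, c_1 = -3/2, c_2 = -1

c_0 = 0, c_1 = -3/2, c_2 = -1


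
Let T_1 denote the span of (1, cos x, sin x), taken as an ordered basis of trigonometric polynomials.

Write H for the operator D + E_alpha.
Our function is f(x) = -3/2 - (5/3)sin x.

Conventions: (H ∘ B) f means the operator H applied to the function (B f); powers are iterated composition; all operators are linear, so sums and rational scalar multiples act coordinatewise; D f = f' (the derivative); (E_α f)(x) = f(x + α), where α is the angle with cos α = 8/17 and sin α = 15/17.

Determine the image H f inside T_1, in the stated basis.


D f = -(5/3)cos x
E_alpha f = -3/2 - (25/17)cos x - (40/51)sin x
(D + E_alpha) f = -3/2 - (160/51)cos x - (40/51)sin x

g(x) = -3/2 - (160/51)cos x - (40/51)sin x


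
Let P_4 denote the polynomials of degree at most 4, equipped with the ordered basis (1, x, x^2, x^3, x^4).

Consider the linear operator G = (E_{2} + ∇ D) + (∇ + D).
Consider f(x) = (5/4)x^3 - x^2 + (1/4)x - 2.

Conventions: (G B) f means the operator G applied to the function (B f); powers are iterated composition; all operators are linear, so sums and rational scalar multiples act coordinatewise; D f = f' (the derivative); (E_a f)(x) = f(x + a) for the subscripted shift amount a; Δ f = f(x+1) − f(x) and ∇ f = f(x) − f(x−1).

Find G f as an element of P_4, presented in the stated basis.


the image equals g(x) = (5/4)x^3 + 14x^2 + 11x + 3/2

E_{2} f = (5/4)x^3 + (13/2)x^2 + (45/4)x + 9/2
D f = (15/4)x^2 - 2x + 1/4
∇ D f = (15/2)x - 23/4
(E_{2} + ∇ D) f = (5/4)x^3 + (13/2)x^2 + (75/4)x - 5/4
∇ f = (15/4)x^2 - (23/4)x + 5/2
D f = (15/4)x^2 - 2x + 1/4
(∇ + D) f = (15/2)x^2 - (31/4)x + 11/4
((E_{2} + ∇ D) + (∇ + D)) f = (5/4)x^3 + 14x^2 + 11x + 3/2


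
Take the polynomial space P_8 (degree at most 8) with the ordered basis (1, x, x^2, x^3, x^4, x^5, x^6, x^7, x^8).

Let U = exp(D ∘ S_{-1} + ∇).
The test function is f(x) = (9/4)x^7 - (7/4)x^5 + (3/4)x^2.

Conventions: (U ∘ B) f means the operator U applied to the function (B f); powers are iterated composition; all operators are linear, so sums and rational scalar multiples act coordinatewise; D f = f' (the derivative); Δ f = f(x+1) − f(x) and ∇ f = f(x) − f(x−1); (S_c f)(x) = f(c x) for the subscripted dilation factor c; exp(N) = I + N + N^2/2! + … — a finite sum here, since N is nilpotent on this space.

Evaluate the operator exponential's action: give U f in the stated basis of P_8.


order-1 term: -(189/4)x^5 + (315/4)x^4 - (245/4)x^3 + (119/4)x^2 - 4x - 1/4
order-2 term: (2205/4)x^3 - (945/2)x^2 + 427x - 217/2
order-3 term: -(4725/4)x + 1365/4
the series for exp(D ∘ S_{-1} + ∇) f terminates at order 3
exp(D ∘ S_{-1} + ∇) f = (9/4)x^7 - 49x^5 + (315/4)x^4 + 490x^3 - 442x^2 - (3033/4)x + 465/2

g(x) = (9/4)x^7 - 49x^5 + (315/4)x^4 + 490x^3 - 442x^2 - (3033/4)x + 465/2


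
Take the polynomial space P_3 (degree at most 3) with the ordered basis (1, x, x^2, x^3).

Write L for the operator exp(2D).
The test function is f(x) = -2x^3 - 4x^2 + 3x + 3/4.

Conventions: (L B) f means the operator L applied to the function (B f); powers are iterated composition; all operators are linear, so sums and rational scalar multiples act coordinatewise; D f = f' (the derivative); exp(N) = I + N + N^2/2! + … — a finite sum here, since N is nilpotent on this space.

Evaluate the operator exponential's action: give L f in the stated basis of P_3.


order-1 term: -12x^2 - 16x + 6
order-2 term: -24x - 16
order-3 term: -16
the series for exp(2D) f terminates at order 3
exp(2D) f = -2x^3 - 16x^2 - 37x - 101/4

the image equals g(x) = -2x^3 - 16x^2 - 37x - 101/4


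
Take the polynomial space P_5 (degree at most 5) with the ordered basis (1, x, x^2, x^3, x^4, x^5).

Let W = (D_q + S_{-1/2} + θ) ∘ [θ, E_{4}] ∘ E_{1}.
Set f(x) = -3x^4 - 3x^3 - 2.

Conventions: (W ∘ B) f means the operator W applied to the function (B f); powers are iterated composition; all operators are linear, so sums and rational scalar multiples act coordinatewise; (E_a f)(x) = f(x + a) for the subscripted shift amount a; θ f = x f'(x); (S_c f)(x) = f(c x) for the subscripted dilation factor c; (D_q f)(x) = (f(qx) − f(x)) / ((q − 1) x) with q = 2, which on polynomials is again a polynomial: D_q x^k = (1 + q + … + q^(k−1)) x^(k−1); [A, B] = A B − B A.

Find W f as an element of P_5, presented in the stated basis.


E_{1} f = -3x^4 - 15x^3 - 27x^2 - 21x - 8
E_{4} E_{1} f = -3x^4 - 63x^3 - 495x^2 - 1725x - 2252
θ E_{4} E_{1} f = -12x^4 - 189x^3 - 990x^2 - 1725x
θ E_{1} f = -12x^4 - 45x^3 - 54x^2 - 21x
E_{4} θ E_{1} f = -12x^4 - 237x^3 - 1746x^2 - 5685x - 6900
[θ, E_{4}] E_{1} f = 48x^3 + 756x^2 + 3960x + 6900
D_q [θ, E_{4}] E_{1} f = 336x^2 + 2268x + 3960
S_{-1/2} [θ, E_{4}] E_{1} f = -6x^3 + 189x^2 - 1980x + 6900
θ [θ, E_{4}] E_{1} f = 144x^3 + 1512x^2 + 3960x
(D_q + S_{-1/2} + θ) [θ, E_{4}] E_{1} f = 138x^3 + 2037x^2 + 4248x + 10860

g(x) = 138x^3 + 2037x^2 + 4248x + 10860


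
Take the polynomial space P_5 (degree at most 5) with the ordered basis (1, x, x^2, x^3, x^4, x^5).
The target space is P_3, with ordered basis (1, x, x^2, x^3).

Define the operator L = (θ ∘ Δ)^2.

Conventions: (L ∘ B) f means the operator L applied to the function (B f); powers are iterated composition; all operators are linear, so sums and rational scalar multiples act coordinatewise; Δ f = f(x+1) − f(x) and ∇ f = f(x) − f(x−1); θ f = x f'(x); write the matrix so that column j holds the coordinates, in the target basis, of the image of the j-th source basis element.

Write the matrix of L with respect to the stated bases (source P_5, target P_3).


the matrix is [[0, 0, 0, 0, 0, 0]; [0, 0, 0, 12, 60, 210]; [0, 0, 0, 0, 72, 420]; [0, 0, 0, 0, 0, 240]] (rows listed top to bottom)

image of 1: 0
image of x: 0
image of x^2: 0
image of x^3: 12x
image of x^4: 72x^2 + 60x
image of x^5: 240x^3 + 420x^2 + 210x
each image's coordinates form column j of the matrix


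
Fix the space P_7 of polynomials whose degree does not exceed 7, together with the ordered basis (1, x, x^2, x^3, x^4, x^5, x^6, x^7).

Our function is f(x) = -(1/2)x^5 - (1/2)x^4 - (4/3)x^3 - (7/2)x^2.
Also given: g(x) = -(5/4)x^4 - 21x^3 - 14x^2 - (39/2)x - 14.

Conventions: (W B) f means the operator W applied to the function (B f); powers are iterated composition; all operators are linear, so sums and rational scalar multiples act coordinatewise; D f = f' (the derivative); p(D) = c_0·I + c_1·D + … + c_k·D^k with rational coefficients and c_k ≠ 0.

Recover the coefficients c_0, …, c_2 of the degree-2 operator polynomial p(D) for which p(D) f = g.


c_0 = 0, c_1 = 1/2, c_2 = 2

D^0 f = -(1/2)x^5 - (1/2)x^4 - (4/3)x^3 - (7/2)x^2
D^1 f = -(5/2)x^4 - 2x^3 - 4x^2 - 7x
D^2 f = -10x^3 - 6x^2 - 8x - 7
matching coefficients of g against c_0 f + c_1 Df + … from the top degree down determines the c_i
solution: c_0 = 0, c_1 = 1/2, c_2 = 2


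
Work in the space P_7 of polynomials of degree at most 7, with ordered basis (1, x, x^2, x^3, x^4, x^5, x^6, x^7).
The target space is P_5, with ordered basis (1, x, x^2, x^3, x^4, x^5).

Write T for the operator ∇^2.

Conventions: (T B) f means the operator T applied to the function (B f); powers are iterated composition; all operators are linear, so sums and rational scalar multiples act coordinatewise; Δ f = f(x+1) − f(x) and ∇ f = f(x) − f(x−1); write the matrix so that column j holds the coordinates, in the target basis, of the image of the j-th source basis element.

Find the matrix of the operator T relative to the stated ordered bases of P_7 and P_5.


the matrix is [[0, 0, 2, -6, 14, -30, 62, -126]; [0, 0, 0, 6, -24, 70, -180, 434]; [0, 0, 0, 0, 12, -60, 210, -630]; [0, 0, 0, 0, 0, 20, -120, 490]; [0, 0, 0, 0, 0, 0, 30, -210]; [0, 0, 0, 0, 0, 0, 0, 42]] (rows listed top to bottom)

image of 1: 0
image of x: 0
image of x^2: 2
image of x^3: 6x - 6
image of x^4: 12x^2 - 24x + 14
image of x^5: 20x^3 - 60x^2 + 70x - 30
image of x^6: 30x^4 - 120x^3 + 210x^2 - 180x + 62
image of x^7: 42x^5 - 210x^4 + 490x^3 - 630x^2 + 434x - 126
each image's coordinates form column j of the matrix


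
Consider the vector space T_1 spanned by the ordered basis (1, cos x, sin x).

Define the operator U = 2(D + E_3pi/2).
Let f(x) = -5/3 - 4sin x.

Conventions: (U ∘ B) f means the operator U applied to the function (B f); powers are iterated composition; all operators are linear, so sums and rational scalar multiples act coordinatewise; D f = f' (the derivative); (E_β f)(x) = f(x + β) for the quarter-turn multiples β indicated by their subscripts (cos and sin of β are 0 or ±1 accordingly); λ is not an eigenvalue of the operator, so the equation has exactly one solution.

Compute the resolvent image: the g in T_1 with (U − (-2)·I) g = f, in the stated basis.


write g with unknown coordinates in the stated basis and equate coefficients in (U − (-2)·I) g = f
solving from the highest basis element down gives g = -5/12 - 2sin x
check: U g = -5/6
so U g − (-2)·g = -5/3 - 4sin x = f ✓

the image equals g(x) = -5/12 - 2sin x


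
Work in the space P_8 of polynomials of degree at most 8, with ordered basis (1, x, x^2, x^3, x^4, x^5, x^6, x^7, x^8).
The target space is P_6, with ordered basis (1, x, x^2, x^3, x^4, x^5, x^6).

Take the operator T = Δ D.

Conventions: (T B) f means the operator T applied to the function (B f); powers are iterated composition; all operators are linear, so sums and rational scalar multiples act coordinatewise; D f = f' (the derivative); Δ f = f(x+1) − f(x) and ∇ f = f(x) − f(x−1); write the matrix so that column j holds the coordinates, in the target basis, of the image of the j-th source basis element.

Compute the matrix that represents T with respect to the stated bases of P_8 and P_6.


image of 1: 0
image of x: 0
image of x^2: 2
image of x^3: 6x + 3
image of x^4: 12x^2 + 12x + 4
image of x^5: 20x^3 + 30x^2 + 20x + 5
image of x^6: 30x^4 + 60x^3 + 60x^2 + 30x + 6
image of x^7: 42x^5 + 105x^4 + 140x^3 + 105x^2 + 42x + 7
image of x^8: 56x^6 + 168x^5 + 280x^4 + 280x^3 + 168x^2 + 56x + 8
each image's coordinates form column j of the matrix

the matrix is [[0, 0, 2, 3, 4, 5, 6, 7, 8]; [0, 0, 0, 6, 12, 20, 30, 42, 56]; [0, 0, 0, 0, 12, 30, 60, 105, 168]; [0, 0, 0, 0, 0, 20, 60, 140, 280]; [0, 0, 0, 0, 0, 0, 30, 105, 280]; [0, 0, 0, 0, 0, 0, 0, 42, 168]; [0, 0, 0, 0, 0, 0, 0, 0, 56]] (rows listed top to bottom)


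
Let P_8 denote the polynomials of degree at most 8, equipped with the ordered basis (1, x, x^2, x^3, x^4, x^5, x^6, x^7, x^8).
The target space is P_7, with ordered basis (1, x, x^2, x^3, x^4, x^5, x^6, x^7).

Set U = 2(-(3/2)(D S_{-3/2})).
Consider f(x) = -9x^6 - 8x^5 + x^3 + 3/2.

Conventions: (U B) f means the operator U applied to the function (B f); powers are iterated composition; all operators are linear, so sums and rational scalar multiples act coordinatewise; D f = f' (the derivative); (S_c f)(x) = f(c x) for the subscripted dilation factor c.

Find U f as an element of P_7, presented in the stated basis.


the image equals g(x) = (59049/32)x^5 - (3645/4)x^4 + (243/8)x^2

S_{-3/2} f = -(6561/64)x^6 + (243/4)x^5 - (27/8)x^3 + 3/2
D S_{-3/2} f = -(19683/32)x^5 + (1215/4)x^4 - (81/8)x^2
(-(3/2)(D S_{-3/2})) f = (59049/64)x^5 - (3645/8)x^4 + (243/16)x^2
(2(-(3/2)(D S_{-3/2}))) f = (59049/32)x^5 - (3645/4)x^4 + (243/8)x^2


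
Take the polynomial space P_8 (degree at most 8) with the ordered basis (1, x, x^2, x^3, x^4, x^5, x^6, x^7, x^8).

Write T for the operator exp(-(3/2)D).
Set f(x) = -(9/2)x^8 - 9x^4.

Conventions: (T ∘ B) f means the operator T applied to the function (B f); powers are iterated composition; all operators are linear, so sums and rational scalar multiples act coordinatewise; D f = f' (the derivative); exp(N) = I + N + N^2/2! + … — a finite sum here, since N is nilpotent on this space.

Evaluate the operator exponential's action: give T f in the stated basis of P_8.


g(x) = -(9/2)x^8 + 54x^7 - (567/2)x^6 + (1701/2)x^5 - (25659/16)x^4 + (15741/8)x^3 - (49815/32)x^2 + (23571/32)x - 82377/512

order-1 term: 54x^7 + 54x^3
order-2 term: -(567/2)x^6 - (243/2)x^2
order-3 term: (1701/2)x^5 + (243/2)x
order-4 term: -(25515/16)x^4 - 729/16
order-5 term: (15309/8)x^3
order-6 term: -(45927/32)x^2
order-7 term: (19683/32)x
order-8 term: -59049/512
the series for exp(-(3/2)D) f terminates at order 8
exp(-(3/2)D) f = -(9/2)x^8 + 54x^7 - (567/2)x^6 + (1701/2)x^5 - (25659/16)x^4 + (15741/8)x^3 - (49815/32)x^2 + (23571/32)x - 82377/512


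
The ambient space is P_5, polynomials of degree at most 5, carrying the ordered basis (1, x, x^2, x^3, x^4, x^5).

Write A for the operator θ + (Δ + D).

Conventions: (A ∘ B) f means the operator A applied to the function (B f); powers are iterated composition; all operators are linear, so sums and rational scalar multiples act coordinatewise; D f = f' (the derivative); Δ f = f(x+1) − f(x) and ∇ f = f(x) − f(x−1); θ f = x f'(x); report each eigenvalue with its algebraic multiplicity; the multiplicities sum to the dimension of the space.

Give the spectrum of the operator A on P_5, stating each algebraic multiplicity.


λ = 0 (multiplicity 1), λ = 1 (multiplicity 1), λ = 2 (multiplicity 1), λ = 3 (multiplicity 1), λ = 4 (multiplicity 1), λ = 5 (multiplicity 1)

image of 1: 0
image of x: x + 2
image of x^2: 2x^2 + 4x + 1
image of x^3: 3x^3 + 6x^2 + 3x + 1
image of x^4: 4x^4 + 8x^3 + 6x^2 + 4x + 1
image of x^5: 5x^5 + 10x^4 + 10x^3 + 10x^2 + 5x + 1
the matrix is upper triangular; its diagonal is (0, 1, 2, 3, 4, 5)
for a triangular matrix the eigenvalues are the diagonal entries, with algebraic multiplicity their repetition count


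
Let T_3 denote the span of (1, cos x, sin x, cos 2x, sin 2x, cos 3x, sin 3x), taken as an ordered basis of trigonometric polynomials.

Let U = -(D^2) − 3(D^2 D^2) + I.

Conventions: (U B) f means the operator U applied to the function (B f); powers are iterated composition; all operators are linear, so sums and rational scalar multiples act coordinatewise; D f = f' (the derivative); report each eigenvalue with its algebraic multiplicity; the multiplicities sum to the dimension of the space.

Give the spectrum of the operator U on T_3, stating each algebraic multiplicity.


λ = -233 (multiplicity 2), λ = -43 (multiplicity 2), λ = -1 (multiplicity 2), λ = 1 (multiplicity 1)

image of 1: 1
image of cos x: -cos x
image of sin x: -sin x
image of cos 2x: -43cos 2x
image of sin 2x: -43sin 2x
image of cos 3x: -233cos 3x
image of sin 3x: -233sin 3x
the matrix is diagonal; its diagonal is (1, -1, -1, -43, -43, -233, -233)
for a triangular matrix the eigenvalues are the diagonal entries, with algebraic multiplicity their repetition count


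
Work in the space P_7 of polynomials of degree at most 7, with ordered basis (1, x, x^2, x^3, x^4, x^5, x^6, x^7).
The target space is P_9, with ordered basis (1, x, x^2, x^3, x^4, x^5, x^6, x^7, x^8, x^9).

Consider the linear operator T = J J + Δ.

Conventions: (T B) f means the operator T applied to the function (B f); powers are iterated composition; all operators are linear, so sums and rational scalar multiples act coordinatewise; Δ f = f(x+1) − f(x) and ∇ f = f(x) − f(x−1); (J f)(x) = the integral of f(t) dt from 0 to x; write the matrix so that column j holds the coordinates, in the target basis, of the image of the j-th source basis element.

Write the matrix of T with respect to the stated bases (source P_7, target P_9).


image of 1: (1/2)x^2
image of x: (1/6)x^3 + 1
image of x^2: (1/12)x^4 + 2x + 1
image of x^3: (1/20)x^5 + 3x^2 + 3x + 1
image of x^4: (1/30)x^6 + 4x^3 + 6x^2 + 4x + 1
image of x^5: (1/42)x^7 + 5x^4 + 10x^3 + 10x^2 + 5x + 1
image of x^6: (1/56)x^8 + 6x^5 + 15x^4 + 20x^3 + 15x^2 + 6x + 1
image of x^7: (1/72)x^9 + 7x^6 + 21x^5 + 35x^4 + 35x^3 + 21x^2 + 7x + 1
each image's coordinates form column j of the matrix

the matrix is [[0, 1, 1, 1, 1, 1, 1, 1]; [0, 0, 2, 3, 4, 5, 6, 7]; [1/2, 0, 0, 3, 6, 10, 15, 21]; [0, 1/6, 0, 0, 4, 10, 20, 35]; [0, 0, 1/12, 0, 0, 5, 15, 35]; [0, 0, 0, 1/20, 0, 0, 6, 21]; [0, 0, 0, 0, 1/30, 0, 0, 7]; [0, 0, 0, 0, 0, 1/42, 0, 0]; [0, 0, 0, 0, 0, 0, 1/56, 0]; [0, 0, 0, 0, 0, 0, 0, 1/72]] (rows listed top to bottom)


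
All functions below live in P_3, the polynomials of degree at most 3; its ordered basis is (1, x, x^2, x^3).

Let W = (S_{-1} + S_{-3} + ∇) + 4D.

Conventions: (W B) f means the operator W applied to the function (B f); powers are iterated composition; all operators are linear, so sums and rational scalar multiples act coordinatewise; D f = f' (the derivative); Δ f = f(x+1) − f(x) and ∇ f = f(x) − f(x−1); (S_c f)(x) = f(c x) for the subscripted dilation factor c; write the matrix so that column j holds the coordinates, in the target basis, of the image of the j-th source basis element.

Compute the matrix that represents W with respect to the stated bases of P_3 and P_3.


the matrix is [[2, 5, -1, 1]; [0, -4, 10, -3]; [0, 0, 10, 15]; [0, 0, 0, -28]] (rows listed top to bottom)

image of 1: 2
image of x: -4x + 5
image of x^2: 10x^2 + 10x - 1
image of x^3: -28x^3 + 15x^2 - 3x + 1
each image's coordinates form column j of the matrix


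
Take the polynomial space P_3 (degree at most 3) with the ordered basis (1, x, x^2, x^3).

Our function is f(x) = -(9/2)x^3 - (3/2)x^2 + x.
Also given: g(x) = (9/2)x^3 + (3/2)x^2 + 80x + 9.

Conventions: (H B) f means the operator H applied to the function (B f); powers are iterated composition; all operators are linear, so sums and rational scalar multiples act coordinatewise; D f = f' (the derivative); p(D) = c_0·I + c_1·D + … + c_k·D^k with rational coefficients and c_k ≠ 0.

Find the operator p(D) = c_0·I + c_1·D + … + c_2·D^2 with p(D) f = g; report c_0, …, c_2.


D^0 f = -(9/2)x^3 - (3/2)x^2 + x
D^1 f = -(27/2)x^2 - 3x + 1
D^2 f = -27x - 3
matching coefficients of g against c_0 f + c_1 Df + … from the top degree down determines the c_i
solution: c_0 = -1, c_1 = 0, c_2 = -3

p(D) = -I − 3·D^2, i.e. c_0 = -1, c_1 = 0, c_2 = -3


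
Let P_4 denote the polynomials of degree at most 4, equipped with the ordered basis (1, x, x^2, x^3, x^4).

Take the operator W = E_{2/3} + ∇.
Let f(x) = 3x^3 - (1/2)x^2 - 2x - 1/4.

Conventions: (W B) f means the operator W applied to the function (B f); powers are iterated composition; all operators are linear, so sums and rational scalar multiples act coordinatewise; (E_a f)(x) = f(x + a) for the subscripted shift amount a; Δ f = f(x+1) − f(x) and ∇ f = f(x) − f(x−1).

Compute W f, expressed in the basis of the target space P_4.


the result is g(x) = 3x^3 + (29/2)x^2 - (26/3)x + 7/12

E_{2/3} f = 3x^3 + (11/2)x^2 + (4/3)x - 11/12
∇ f = 9x^2 - 10x + 3/2
(E_{2/3} + ∇) f = 3x^3 + (29/2)x^2 - (26/3)x + 7/12


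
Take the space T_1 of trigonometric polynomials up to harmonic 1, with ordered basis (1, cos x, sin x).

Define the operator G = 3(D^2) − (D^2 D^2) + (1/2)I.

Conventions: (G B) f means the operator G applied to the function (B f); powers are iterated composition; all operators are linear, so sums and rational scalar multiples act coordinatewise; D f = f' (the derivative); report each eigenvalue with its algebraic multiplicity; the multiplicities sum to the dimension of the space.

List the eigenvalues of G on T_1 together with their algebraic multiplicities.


λ = -7/2 (multiplicity 2), λ = 1/2 (multiplicity 1)

image of 1: 1/2
image of cos x: -(7/2)cos x
image of sin x: -(7/2)sin x
the matrix is diagonal; its diagonal is (1/2, -7/2, -7/2)
for a triangular matrix the eigenvalues are the diagonal entries, with algebraic multiplicity their repetition count
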